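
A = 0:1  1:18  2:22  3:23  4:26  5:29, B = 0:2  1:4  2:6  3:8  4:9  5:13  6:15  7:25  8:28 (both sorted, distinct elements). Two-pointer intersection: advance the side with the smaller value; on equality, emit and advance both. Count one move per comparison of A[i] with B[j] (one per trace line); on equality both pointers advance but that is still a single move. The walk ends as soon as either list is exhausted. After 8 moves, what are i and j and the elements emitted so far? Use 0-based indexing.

[i=0,j=0] 1<2 → i++
[i=1,j=0] 18>2 → j++
[i=1,j=1] 18>4 → j++
[i=1,j=2] 18>6 → j++
[i=1,j=3] 18>8 → j++
[i=1,j=4] 18>9 → j++
[i=1,j=5] 18>13 → j++
[i=1,j=6] 18>15 → j++

i=1, j=7, emitted=[]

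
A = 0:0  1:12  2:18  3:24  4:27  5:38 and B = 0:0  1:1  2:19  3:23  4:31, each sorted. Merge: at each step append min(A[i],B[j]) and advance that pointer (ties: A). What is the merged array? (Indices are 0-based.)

i=0 j=0: A[i]=0<=B[j]=0 take 0, i++
i=1 j=0: A[i]=12>B[j]=0 take 0, j++
i=1 j=1: A[i]=12>B[j]=1 take 1, j++
i=1 j=2: A[i]=12<=B[j]=19 take 12, i++
i=2 j=2: A[i]=18<=B[j]=19 take 18, i++
i=3 j=2: A[i]=24>B[j]=19 take 19, j++
i=3 j=3: A[i]=24>B[j]=23 take 23, j++
i=3 j=4: A[i]=24<=B[j]=31 take 24, i++
i=4 j=4: A[i]=27<=B[j]=31 take 27, i++
i=5 j=4: A[i]=38>B[j]=31 take 31, j++
i=5 j=5: B done, take A[i]=38, i++

[0, 0, 1, 12, 18, 19, 23, 24, 27, 31, 38]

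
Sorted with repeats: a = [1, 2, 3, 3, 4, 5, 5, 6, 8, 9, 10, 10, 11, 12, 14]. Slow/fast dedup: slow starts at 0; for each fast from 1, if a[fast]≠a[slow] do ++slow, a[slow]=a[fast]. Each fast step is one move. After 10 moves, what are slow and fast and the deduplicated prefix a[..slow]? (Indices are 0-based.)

slow=8, fast=11, prefix=[1, 2, 3, 4, 5, 6, 8, 9, 10]

slow=0 fast=1: a[fast]=2≠a[slow]=1 write a[1]=2, slow++,fast++
slow=1 fast=2: a[fast]=3≠a[slow]=2 write a[2]=3, slow++,fast++
slow=2 fast=3: a[fast]=3=a[slow] dup, fast++
slow=2 fast=4: a[fast]=4≠a[slow]=3 write a[3]=4, slow++,fast++
slow=3 fast=5: a[fast]=5≠a[slow]=4 write a[4]=5, slow++,fast++
slow=4 fast=6: a[fast]=5=a[slow] dup, fast++
slow=4 fast=7: a[fast]=6≠a[slow]=5 write a[5]=6, slow++,fast++
slow=5 fast=8: a[fast]=8≠a[slow]=6 write a[6]=8, slow++,fast++
slow=6 fast=9: a[fast]=9≠a[slow]=8 write a[7]=9, slow++,fast++
slow=7 fast=10: a[fast]=10≠a[slow]=9 write a[8]=10, slow++,fast++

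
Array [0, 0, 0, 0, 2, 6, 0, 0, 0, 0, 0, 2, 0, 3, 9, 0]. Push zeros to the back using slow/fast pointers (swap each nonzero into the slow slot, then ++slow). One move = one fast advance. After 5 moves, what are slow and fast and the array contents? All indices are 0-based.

(s=0,f=0) a[fast]=0 → fast++
(s=0,f=1) a[fast]=0 → fast++
(s=0,f=2) a[fast]=0 → fast++
(s=0,f=3) a[fast]=0 → fast++
(s=0,f=4) a[fast]=2≠0 swap→a[0]=2 → slow++,fast++

slow=1, fast=5, a=[2, 0, 0, 0, 0, 6, 0, 0, 0, 0, 0, 2, 0, 3, 9, 0]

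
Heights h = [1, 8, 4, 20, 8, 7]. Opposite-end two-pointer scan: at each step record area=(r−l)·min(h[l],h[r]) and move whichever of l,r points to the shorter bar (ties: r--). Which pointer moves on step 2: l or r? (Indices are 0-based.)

r

[0,5] min(1,7)*5=5 best=5 * → l++
[1,5] min(8,7)*4=28 best=28 * → r--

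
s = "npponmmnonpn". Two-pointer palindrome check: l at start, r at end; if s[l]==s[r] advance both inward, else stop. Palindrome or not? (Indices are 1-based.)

l=1 r=12: 'n'=='n', l++,r--
l=2 r=11: 'p'=='p', l++,r--
l=3 r=10: 'p'!='n', stop

not a palindrome (mismatch at 3,10)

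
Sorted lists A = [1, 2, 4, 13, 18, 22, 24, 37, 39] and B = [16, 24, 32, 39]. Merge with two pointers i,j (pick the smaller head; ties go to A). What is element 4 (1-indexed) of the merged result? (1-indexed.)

[i=1,j=1] A[i]=1<=B[j]=16 take 1 → i++
[i=2,j=1] A[i]=2<=B[j]=16 take 2 → i++
[i=3,j=1] A[i]=4<=B[j]=16 take 4 → i++
[i=4,j=1] A[i]=13<=B[j]=16 take 13 → i++
[i=5,j=1] A[i]=18>B[j]=16 take 16 → j++
[i=5,j=2] A[i]=18<=B[j]=24 take 18 → i++
[i=6,j=2] A[i]=22<=B[j]=24 take 22 → i++
[i=7,j=2] A[i]=24<=B[j]=24 take 24 → i++
[i=8,j=2] A[i]=37>B[j]=24 take 24 → j++
[i=8,j=3] A[i]=37>B[j]=32 take 32 → j++
[i=8,j=4] A[i]=37<=B[j]=39 take 37 → i++
[i=9,j=4] A[i]=39<=B[j]=39 take 39 → i++
[i=10,j=4] A done, take B[j]=39 → j++

merged[4] = 13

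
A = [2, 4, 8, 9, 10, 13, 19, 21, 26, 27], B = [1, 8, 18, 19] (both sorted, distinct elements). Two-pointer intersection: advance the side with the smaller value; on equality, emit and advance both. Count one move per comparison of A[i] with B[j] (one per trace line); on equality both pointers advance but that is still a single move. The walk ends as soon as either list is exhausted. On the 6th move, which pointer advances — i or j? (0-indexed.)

i=0 j=0: 2>1, j++
i=0 j=1: 2<8, i++
i=1 j=1: 4<8, i++
i=2 j=1: 8==8 emit, i++,j++
i=3 j=2: 9<18, i++
i=4 j=2: 10<18, i++

i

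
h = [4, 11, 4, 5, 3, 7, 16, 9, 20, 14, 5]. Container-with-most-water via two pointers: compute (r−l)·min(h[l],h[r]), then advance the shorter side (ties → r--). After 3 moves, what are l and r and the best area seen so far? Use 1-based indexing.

[1,11] min(4,5)*10=40 best=40 * → l++
[2,11] min(11,5)*9=45 best=45 * → r--
[2,10] min(11,14)*8=88 best=88 * → l++

l=3, r=10, best area=88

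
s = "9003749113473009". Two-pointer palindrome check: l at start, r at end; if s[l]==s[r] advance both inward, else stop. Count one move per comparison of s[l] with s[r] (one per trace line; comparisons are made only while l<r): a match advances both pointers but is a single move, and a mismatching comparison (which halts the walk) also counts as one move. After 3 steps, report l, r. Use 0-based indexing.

[0,15] '9'=='9' → l++,r--
[1,14] '0'=='0' → l++,r--
[2,13] '0'=='0' → l++,r--

l=3, r=12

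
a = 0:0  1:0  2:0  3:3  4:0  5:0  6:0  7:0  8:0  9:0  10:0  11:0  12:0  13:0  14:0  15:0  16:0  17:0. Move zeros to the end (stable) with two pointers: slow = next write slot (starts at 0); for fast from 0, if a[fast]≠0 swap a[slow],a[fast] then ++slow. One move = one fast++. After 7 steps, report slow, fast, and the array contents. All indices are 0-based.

slow=0 fast=0: a[fast]=0, fast++
slow=0 fast=1: a[fast]=0, fast++
slow=0 fast=2: a[fast]=0, fast++
slow=0 fast=3: a[fast]=3≠0 swap→a[0]=3, slow++,fast++
slow=1 fast=4: a[fast]=0, fast++
slow=1 fast=5: a[fast]=0, fast++
slow=1 fast=6: a[fast]=0, fast++

slow=1, fast=7, a=[3, 0, 0, 0, 0, 0, 0, 0, 0, 0, 0, 0, 0, 0, 0, 0, 0, 0]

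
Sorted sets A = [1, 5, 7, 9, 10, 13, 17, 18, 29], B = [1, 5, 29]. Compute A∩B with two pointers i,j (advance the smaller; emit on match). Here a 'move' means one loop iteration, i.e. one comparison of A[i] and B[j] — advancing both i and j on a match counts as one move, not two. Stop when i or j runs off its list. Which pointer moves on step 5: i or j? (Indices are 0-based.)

i

[i=0,j=0] 1==1 emit → i++,j++
[i=1,j=1] 5==5 emit → i++,j++
[i=2,j=2] 7<29 → i++
[i=3,j=2] 9<29 → i++
[i=4,j=2] 10<29 → i++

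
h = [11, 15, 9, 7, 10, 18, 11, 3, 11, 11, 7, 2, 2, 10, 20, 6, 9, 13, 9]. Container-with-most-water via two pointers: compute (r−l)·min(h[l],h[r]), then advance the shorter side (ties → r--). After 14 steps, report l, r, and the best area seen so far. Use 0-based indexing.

[0,18] min(11,9)*18=162 best=162 * → r--
[0,17] min(11,13)*17=187 best=187 * → l++
[1,17] min(15,13)*16=208 best=208 * → r--
[1,16] min(15,9)*15=135 best=208 → r--
[1,15] min(15,6)*14=84 best=208 → r--
[1,14] min(15,20)*13=195 best=208 → l++
[2,14] min(9,20)*12=108 best=208 → l++
[3,14] min(7,20)*11=77 best=208 → l++
[4,14] min(10,20)*10=100 best=208 → l++
[5,14] min(18,20)*9=162 best=208 → l++
[6,14] min(11,20)*8=88 best=208 → l++
[7,14] min(3,20)*7=21 best=208 → l++
[8,14] min(11,20)*6=66 best=208 → l++
[9,14] min(11,20)*5=55 best=208 → l++

l=10, r=14, best area=208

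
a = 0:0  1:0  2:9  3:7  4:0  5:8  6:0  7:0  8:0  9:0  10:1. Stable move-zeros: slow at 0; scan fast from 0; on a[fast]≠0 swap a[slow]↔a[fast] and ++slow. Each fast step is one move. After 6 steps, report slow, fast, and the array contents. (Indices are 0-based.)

slow=3, fast=6, a=[9, 7, 8, 0, 0, 0, 0, 0, 0, 0, 1]

slow=0 fast=0: a[fast]=0, fast++
slow=0 fast=1: a[fast]=0, fast++
slow=0 fast=2: a[fast]=9≠0 swap→a[0]=9, slow++,fast++
slow=1 fast=3: a[fast]=7≠0 swap→a[1]=7, slow++,fast++
slow=2 fast=4: a[fast]=0, fast++
slow=2 fast=5: a[fast]=8≠0 swap→a[2]=8, slow++,fast++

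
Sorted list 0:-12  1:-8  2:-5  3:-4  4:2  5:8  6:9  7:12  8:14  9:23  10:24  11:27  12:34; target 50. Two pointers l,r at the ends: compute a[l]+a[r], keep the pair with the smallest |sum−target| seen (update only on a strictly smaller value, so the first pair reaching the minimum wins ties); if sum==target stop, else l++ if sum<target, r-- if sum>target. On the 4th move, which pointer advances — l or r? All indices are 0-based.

l=0 r=12: -12+34=22 d=28 *, l++
l=1 r=12: -8+34=26 d=24 *, l++
l=2 r=12: -5+34=29 d=21 *, l++
l=3 r=12: -4+34=30 d=20 *, l++

l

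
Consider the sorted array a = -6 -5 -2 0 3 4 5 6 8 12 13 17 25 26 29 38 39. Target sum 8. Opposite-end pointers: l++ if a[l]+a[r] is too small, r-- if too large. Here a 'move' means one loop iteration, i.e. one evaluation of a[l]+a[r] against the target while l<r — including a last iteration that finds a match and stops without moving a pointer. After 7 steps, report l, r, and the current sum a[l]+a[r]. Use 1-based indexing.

l=2, r=11, sum=8

l=1 r=17: -6+39=33 >8, r--
l=1 r=16: -6+38=32 >8, r--
l=1 r=15: -6+29=23 >8, r--
l=1 r=14: -6+26=20 >8, r--
l=1 r=13: -6+25=19 >8, r--
l=1 r=12: -6+17=11 >8, r--
l=1 r=11: -6+13=7 <8, l++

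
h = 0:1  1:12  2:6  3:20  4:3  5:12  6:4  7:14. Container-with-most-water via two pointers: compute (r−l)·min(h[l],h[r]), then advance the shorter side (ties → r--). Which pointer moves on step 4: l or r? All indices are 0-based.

l=0 r=7: min(1,14)*7=7 best=7 *, l++
l=1 r=7: min(12,14)*6=72 best=72 *, l++
l=2 r=7: min(6,14)*5=30 best=72, l++
l=3 r=7: min(20,14)*4=56 best=72, r--

r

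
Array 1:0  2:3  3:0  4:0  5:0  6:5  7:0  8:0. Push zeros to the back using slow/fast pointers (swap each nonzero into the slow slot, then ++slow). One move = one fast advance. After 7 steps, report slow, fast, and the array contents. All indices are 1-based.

(s=1,f=1) a[fast]=0 → fast++
(s=1,f=2) a[fast]=3≠0 swap→a[1]=3 → slow++,fast++
(s=2,f=3) a[fast]=0 → fast++
(s=2,f=4) a[fast]=0 → fast++
(s=2,f=5) a[fast]=0 → fast++
(s=2,f=6) a[fast]=5≠0 swap→a[2]=5 → slow++,fast++
(s=3,f=7) a[fast]=0 → fast++

slow=3, fast=8, a=[3, 5, 0, 0, 0, 0, 0, 0]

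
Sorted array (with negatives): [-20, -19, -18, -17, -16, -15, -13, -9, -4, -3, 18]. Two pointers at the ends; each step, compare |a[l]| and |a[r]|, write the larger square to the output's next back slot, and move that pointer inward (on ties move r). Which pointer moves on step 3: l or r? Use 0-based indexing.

r

[0,10] |-20|>|18| out[10]=400 → l++
[1,10] |-19|>|18| out[9]=361 → l++
[2,10] |-18|<=|18| out[8]=324 → r--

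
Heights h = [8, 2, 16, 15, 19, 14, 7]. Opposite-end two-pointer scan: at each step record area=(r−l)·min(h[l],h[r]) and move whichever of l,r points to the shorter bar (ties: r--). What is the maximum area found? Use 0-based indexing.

l=0 r=6: min(8,7)*6=42 best=42 *, r--
l=0 r=5: min(8,14)*5=40 best=42, l++
l=1 r=5: min(2,14)*4=8 best=42, l++
l=2 r=5: min(16,14)*3=42 best=42, r--
l=2 r=4: min(16,19)*2=32 best=42, l++
l=3 r=4: min(15,19)*1=15 best=42, l++

max area = 42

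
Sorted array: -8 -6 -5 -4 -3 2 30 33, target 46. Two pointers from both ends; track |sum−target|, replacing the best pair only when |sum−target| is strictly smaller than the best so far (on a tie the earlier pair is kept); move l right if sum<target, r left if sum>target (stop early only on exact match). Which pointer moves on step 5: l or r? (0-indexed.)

l=0 r=7: -8+33=25 d=21 *, l++
l=1 r=7: -6+33=27 d=19 *, l++
l=2 r=7: -5+33=28 d=18 *, l++
l=3 r=7: -4+33=29 d=17 *, l++
l=4 r=7: -3+33=30 d=16 *, l++

l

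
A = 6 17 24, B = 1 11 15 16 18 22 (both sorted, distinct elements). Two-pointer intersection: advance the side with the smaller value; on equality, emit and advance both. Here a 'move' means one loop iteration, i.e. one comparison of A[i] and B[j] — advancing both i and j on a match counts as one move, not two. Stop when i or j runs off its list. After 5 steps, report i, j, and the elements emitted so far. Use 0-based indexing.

i=1, j=4, emitted=[]

[i=0,j=0] 6>1 → j++
[i=0,j=1] 6<11 → i++
[i=1,j=1] 17>11 → j++
[i=1,j=2] 17>15 → j++
[i=1,j=3] 17>16 → j++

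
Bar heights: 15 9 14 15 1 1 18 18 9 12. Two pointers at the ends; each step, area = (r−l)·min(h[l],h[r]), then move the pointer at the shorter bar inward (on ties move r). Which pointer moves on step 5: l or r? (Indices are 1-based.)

l

l=1 r=10: min(15,12)*9=108 best=108 *, r--
l=1 r=9: min(15,9)*8=72 best=108, r--
l=1 r=8: min(15,18)*7=105 best=108, l++
l=2 r=8: min(9,18)*6=54 best=108, l++
l=3 r=8: min(14,18)*5=70 best=108, l++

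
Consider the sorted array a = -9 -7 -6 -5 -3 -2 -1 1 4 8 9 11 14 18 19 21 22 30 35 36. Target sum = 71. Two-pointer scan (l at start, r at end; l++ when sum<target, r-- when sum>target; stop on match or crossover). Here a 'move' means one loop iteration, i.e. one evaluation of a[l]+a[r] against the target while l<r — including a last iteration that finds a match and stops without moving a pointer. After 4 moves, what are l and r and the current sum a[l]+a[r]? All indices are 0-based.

l=4, r=19, sum=33

[0,19] -9+36=27 <71 → l++
[1,19] -7+36=29 <71 → l++
[2,19] -6+36=30 <71 → l++
[3,19] -5+36=31 <71 → l++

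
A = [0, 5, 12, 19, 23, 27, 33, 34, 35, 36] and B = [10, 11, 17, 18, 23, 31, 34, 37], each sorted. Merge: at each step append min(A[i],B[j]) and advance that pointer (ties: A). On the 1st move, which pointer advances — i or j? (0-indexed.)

i

i=0 j=0: A[i]=0<=B[j]=10 take 0, i++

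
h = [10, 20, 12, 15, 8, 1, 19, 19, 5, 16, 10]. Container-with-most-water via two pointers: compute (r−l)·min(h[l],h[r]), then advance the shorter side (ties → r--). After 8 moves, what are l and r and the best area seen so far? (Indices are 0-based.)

l=1, r=3, best area=128

l=0 r=10: min(10,10)*10=100 best=100 *, r--
l=0 r=9: min(10,16)*9=90 best=100, l++
l=1 r=9: min(20,16)*8=128 best=128 *, r--
l=1 r=8: min(20,5)*7=35 best=128, r--
l=1 r=7: min(20,19)*6=114 best=128, r--
l=1 r=6: min(20,19)*5=95 best=128, r--
l=1 r=5: min(20,1)*4=4 best=128, r--
l=1 r=4: min(20,8)*3=24 best=128, r--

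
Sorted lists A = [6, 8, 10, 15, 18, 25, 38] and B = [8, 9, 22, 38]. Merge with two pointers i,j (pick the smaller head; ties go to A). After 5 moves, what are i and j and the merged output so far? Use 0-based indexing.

[i=0,j=0] A[i]=6<=B[j]=8 take 6 → i++
[i=1,j=0] A[i]=8<=B[j]=8 take 8 → i++
[i=2,j=0] A[i]=10>B[j]=8 take 8 → j++
[i=2,j=1] A[i]=10>B[j]=9 take 9 → j++
[i=2,j=2] A[i]=10<=B[j]=22 take 10 → i++

i=3, j=2, merged so far=[6, 8, 8, 9, 10]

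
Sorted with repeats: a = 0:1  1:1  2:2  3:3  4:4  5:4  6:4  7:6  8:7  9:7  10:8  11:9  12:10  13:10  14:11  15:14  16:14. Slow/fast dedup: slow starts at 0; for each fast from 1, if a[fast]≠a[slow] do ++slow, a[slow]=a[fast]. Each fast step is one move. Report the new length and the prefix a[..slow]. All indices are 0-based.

slow=0 fast=1: a[fast]=1=a[slow] dup, fast++
slow=0 fast=2: a[fast]=2≠a[slow]=1 write a[1]=2, slow++,fast++
slow=1 fast=3: a[fast]=3≠a[slow]=2 write a[2]=3, slow++,fast++
slow=2 fast=4: a[fast]=4≠a[slow]=3 write a[3]=4, slow++,fast++
slow=3 fast=5: a[fast]=4=a[slow] dup, fast++
slow=3 fast=6: a[fast]=4=a[slow] dup, fast++
slow=3 fast=7: a[fast]=6≠a[slow]=4 write a[4]=6, slow++,fast++
slow=4 fast=8: a[fast]=7≠a[slow]=6 write a[5]=7, slow++,fast++
slow=5 fast=9: a[fast]=7=a[slow] dup, fast++
slow=5 fast=10: a[fast]=8≠a[slow]=7 write a[6]=8, slow++,fast++
slow=6 fast=11: a[fast]=9≠a[slow]=8 write a[7]=9, slow++,fast++
slow=7 fast=12: a[fast]=10≠a[slow]=9 write a[8]=10, slow++,fast++
slow=8 fast=13: a[fast]=10=a[slow] dup, fast++
slow=8 fast=14: a[fast]=11≠a[slow]=10 write a[9]=11, slow++,fast++
slow=9 fast=15: a[fast]=14≠a[slow]=11 write a[10]=14, slow++,fast++
slow=10 fast=16: a[fast]=14=a[slow] dup, fast++

length 11; prefix = [1, 2, 3, 4, 6, 7, 8, 9, 10, 11, 14]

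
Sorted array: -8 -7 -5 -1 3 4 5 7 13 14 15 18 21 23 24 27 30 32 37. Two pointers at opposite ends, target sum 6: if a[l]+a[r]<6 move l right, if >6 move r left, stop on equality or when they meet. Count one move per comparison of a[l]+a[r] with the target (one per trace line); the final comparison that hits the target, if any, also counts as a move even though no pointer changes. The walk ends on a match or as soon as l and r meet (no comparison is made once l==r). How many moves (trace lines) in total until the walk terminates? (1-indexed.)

[1,19] -8+37=29 >6 → r--
[1,18] -8+32=24 >6 → r--
[1,17] -8+30=22 >6 → r--
[1,16] -8+27=19 >6 → r--
[1,15] -8+24=16 >6 → r--
[1,14] -8+23=15 >6 → r--
[1,13] -8+21=13 >6 → r--
[1,12] -8+18=10 >6 → r--
[1,11] -8+15=7 >6 → r--
[1,10] -8+14=6 → found

10 moves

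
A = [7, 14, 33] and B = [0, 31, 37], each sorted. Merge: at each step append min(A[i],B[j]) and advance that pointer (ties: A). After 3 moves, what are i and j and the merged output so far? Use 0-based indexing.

[i=0,j=0] A[i]=7>B[j]=0 take 0 → j++
[i=0,j=1] A[i]=7<=B[j]=31 take 7 → i++
[i=1,j=1] A[i]=14<=B[j]=31 take 14 → i++

i=2, j=1, merged so far=[0, 7, 14]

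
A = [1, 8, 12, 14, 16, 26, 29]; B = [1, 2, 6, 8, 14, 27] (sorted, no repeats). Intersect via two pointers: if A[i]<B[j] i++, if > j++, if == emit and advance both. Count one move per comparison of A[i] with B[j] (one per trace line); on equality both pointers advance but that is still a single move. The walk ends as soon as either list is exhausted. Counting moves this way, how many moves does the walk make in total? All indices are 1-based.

9 moves

[i=1,j=1] 1==1 emit → i++,j++
[i=2,j=2] 8>2 → j++
[i=2,j=3] 8>6 → j++
[i=2,j=4] 8==8 emit → i++,j++
[i=3,j=5] 12<14 → i++
[i=4,j=5] 14==14 emit → i++,j++
[i=5,j=6] 16<27 → i++
[i=6,j=6] 26<27 → i++
[i=7,j=6] 29>27 → j++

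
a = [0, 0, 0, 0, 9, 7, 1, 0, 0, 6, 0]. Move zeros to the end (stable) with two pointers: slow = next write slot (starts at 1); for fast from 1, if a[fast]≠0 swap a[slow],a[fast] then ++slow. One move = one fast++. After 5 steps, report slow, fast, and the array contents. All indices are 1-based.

slow=1 fast=1: a[fast]=0, fast++
slow=1 fast=2: a[fast]=0, fast++
slow=1 fast=3: a[fast]=0, fast++
slow=1 fast=4: a[fast]=0, fast++
slow=1 fast=5: a[fast]=9≠0 swap→a[1]=9, slow++,fast++

slow=2, fast=6, a=[9, 0, 0, 0, 0, 7, 1, 0, 0, 6, 0]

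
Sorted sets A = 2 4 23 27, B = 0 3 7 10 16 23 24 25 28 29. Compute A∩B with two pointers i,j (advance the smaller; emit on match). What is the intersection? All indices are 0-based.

i=0 j=0: 2>0, j++
i=0 j=1: 2<3, i++
i=1 j=1: 4>3, j++
i=1 j=2: 4<7, i++
i=2 j=2: 23>7, j++
i=2 j=3: 23>10, j++
i=2 j=4: 23>16, j++
i=2 j=5: 23==23 emit, i++,j++
i=3 j=6: 27>24, j++
i=3 j=7: 27>25, j++
i=3 j=8: 27<28, i++

intersection = [23]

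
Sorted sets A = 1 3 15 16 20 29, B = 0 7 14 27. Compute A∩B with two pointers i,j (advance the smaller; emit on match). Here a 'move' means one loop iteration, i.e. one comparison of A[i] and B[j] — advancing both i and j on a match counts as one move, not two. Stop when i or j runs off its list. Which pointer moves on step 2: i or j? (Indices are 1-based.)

i=1 j=1: 1>0, j++
i=1 j=2: 1<7, i++

i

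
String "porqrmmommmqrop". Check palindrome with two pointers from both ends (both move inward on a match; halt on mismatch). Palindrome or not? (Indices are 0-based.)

not a palindrome (mismatch at 4,10)

[0,14] 'p'=='p' → l++,r--
[1,13] 'o'=='o' → l++,r--
[2,12] 'r'=='r' → l++,r--
[3,11] 'q'=='q' → l++,r--
[4,10] 'r'!='m' → stop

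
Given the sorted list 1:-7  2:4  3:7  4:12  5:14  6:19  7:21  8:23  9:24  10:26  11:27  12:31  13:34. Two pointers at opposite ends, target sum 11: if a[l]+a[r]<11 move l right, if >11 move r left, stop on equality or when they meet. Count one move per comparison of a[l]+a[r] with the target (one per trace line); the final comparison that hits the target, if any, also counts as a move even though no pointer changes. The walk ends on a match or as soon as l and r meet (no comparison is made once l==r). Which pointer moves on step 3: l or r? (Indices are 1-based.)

r

[1,13] -7+34=27 >11 → r--
[1,12] -7+31=24 >11 → r--
[1,11] -7+27=20 >11 → r--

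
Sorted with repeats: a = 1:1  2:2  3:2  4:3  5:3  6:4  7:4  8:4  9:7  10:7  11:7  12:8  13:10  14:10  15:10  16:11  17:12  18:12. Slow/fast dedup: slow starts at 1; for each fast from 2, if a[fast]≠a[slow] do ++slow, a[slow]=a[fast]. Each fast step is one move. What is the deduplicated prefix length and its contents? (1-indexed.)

(s=1,f=2) a[fast]=2≠a[slow]=1 write a[2]=2 → slow++,fast++
(s=2,f=3) a[fast]=2=a[slow] dup → fast++
(s=2,f=4) a[fast]=3≠a[slow]=2 write a[3]=3 → slow++,fast++
(s=3,f=5) a[fast]=3=a[slow] dup → fast++
(s=3,f=6) a[fast]=4≠a[slow]=3 write a[4]=4 → slow++,fast++
(s=4,f=7) a[fast]=4=a[slow] dup → fast++
(s=4,f=8) a[fast]=4=a[slow] dup → fast++
(s=4,f=9) a[fast]=7≠a[slow]=4 write a[5]=7 → slow++,fast++
(s=5,f=10) a[fast]=7=a[slow] dup → fast++
(s=5,f=11) a[fast]=7=a[slow] dup → fast++
(s=5,f=12) a[fast]=8≠a[slow]=7 write a[6]=8 → slow++,fast++
(s=6,f=13) a[fast]=10≠a[slow]=8 write a[7]=10 → slow++,fast++
(s=7,f=14) a[fast]=10=a[slow] dup → fast++
(s=7,f=15) a[fast]=10=a[slow] dup → fast++
(s=7,f=16) a[fast]=11≠a[slow]=10 write a[8]=11 → slow++,fast++
(s=8,f=17) a[fast]=12≠a[slow]=11 write a[9]=12 → slow++,fast++
(s=9,f=18) a[fast]=12=a[slow] dup → fast++

length 9; prefix = [1, 2, 3, 4, 7, 8, 10, 11, 12]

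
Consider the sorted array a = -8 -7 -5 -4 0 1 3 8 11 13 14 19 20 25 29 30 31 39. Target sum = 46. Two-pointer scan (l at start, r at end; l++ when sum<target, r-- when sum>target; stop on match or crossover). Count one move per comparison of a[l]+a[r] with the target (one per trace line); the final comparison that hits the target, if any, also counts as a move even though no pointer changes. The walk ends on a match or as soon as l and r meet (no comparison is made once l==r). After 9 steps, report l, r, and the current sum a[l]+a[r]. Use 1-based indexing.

[1,18] -8+39=31 <46 → l++
[2,18] -7+39=32 <46 → l++
[3,18] -5+39=34 <46 → l++
[4,18] -4+39=35 <46 → l++
[5,18] 0+39=39 <46 → l++
[6,18] 1+39=40 <46 → l++
[7,18] 3+39=42 <46 → l++
[8,18] 8+39=47 >46 → r--
[8,17] 8+31=39 <46 → l++

l=9, r=17, sum=42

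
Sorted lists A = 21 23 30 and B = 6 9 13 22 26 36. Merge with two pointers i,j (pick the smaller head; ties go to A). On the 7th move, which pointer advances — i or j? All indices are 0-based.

[i=0,j=0] A[i]=21>B[j]=6 take 6 → j++
[i=0,j=1] A[i]=21>B[j]=9 take 9 → j++
[i=0,j=2] A[i]=21>B[j]=13 take 13 → j++
[i=0,j=3] A[i]=21<=B[j]=22 take 21 → i++
[i=1,j=3] A[i]=23>B[j]=22 take 22 → j++
[i=1,j=4] A[i]=23<=B[j]=26 take 23 → i++
[i=2,j=4] A[i]=30>B[j]=26 take 26 → j++

j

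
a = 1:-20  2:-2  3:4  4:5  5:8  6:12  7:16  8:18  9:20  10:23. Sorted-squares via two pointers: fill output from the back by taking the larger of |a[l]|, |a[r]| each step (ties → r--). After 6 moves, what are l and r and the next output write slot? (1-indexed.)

l=2, r=5, next write slot=4

l=1 r=10: |-20|<=|23| out[10]=529, r--
l=1 r=9: |-20|<=|20| out[9]=400, r--
l=1 r=8: |-20|>|18| out[8]=400, l++
l=2 r=8: |-2|<=|18| out[7]=324, r--
l=2 r=7: |-2|<=|16| out[6]=256, r--
l=2 r=6: |-2|<=|12| out[5]=144, r--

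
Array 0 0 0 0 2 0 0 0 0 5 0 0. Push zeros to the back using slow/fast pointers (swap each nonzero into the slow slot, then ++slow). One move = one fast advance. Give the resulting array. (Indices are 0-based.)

slow=0 fast=0: a[fast]=0, fast++
slow=0 fast=1: a[fast]=0, fast++
slow=0 fast=2: a[fast]=0, fast++
slow=0 fast=3: a[fast]=0, fast++
slow=0 fast=4: a[fast]=2≠0 swap→a[0]=2, slow++,fast++
slow=1 fast=5: a[fast]=0, fast++
slow=1 fast=6: a[fast]=0, fast++
slow=1 fast=7: a[fast]=0, fast++
slow=1 fast=8: a[fast]=0, fast++
slow=1 fast=9: a[fast]=5≠0 swap→a[1]=5, slow++,fast++
slow=2 fast=10: a[fast]=0, fast++
slow=2 fast=11: a[fast]=0, fast++

[2, 5, 0, 0, 0, 0, 0, 0, 0, 0, 0, 0]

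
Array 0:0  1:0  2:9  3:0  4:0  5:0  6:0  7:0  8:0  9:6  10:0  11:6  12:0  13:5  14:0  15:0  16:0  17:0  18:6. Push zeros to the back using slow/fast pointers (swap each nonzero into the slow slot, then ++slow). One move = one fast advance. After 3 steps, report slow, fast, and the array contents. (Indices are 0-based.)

slow=1, fast=3, a=[9, 0, 0, 0, 0, 0, 0, 0, 0, 6, 0, 6, 0, 5, 0, 0, 0, 0, 6]

(s=0,f=0) a[fast]=0 → fast++
(s=0,f=1) a[fast]=0 → fast++
(s=0,f=2) a[fast]=9≠0 swap→a[0]=9 → slow++,fast++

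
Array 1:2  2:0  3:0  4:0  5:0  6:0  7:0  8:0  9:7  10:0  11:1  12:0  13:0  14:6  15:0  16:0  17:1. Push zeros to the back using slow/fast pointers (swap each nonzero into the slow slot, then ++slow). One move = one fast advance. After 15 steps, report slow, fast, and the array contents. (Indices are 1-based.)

slow=5, fast=16, a=[2, 7, 1, 6, 0, 0, 0, 0, 0, 0, 0, 0, 0, 0, 0, 0, 1]

(s=1,f=1) a[fast]=2≠0 swap→a[1]=2 → slow++,fast++
(s=2,f=2) a[fast]=0 → fast++
(s=2,f=3) a[fast]=0 → fast++
(s=2,f=4) a[fast]=0 → fast++
(s=2,f=5) a[fast]=0 → fast++
(s=2,f=6) a[fast]=0 → fast++
(s=2,f=7) a[fast]=0 → fast++
(s=2,f=8) a[fast]=0 → fast++
(s=2,f=9) a[fast]=7≠0 swap→a[2]=7 → slow++,fast++
(s=3,f=10) a[fast]=0 → fast++
(s=3,f=11) a[fast]=1≠0 swap→a[3]=1 → slow++,fast++
(s=4,f=12) a[fast]=0 → fast++
(s=4,f=13) a[fast]=0 → fast++
(s=4,f=14) a[fast]=6≠0 swap→a[4]=6 → slow++,fast++
(s=5,f=15) a[fast]=0 → fast++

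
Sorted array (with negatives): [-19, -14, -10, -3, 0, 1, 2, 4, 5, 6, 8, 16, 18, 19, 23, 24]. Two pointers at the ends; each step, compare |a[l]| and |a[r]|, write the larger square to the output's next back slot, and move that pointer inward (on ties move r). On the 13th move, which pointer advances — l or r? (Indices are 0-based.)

l=0 r=15: |-19|<=|24| out[15]=576, r--
l=0 r=14: |-19|<=|23| out[14]=529, r--
l=0 r=13: |-19|<=|19| out[13]=361, r--
l=0 r=12: |-19|>|18| out[12]=361, l++
l=1 r=12: |-14|<=|18| out[11]=324, r--
l=1 r=11: |-14|<=|16| out[10]=256, r--
l=1 r=10: |-14|>|8| out[9]=196, l++
l=2 r=10: |-10|>|8| out[8]=100, l++
l=3 r=10: |-3|<=|8| out[7]=64, r--
l=3 r=9: |-3|<=|6| out[6]=36, r--
l=3 r=8: |-3|<=|5| out[5]=25, r--
l=3 r=7: |-3|<=|4| out[4]=16, r--
l=3 r=6: |-3|>|2| out[3]=9, l++

l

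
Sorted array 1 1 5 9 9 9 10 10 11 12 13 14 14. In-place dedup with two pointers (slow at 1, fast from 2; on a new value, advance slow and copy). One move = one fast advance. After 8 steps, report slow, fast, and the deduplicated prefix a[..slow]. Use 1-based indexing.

slow=5, fast=10, prefix=[1, 5, 9, 10, 11]

slow=1 fast=2: a[fast]=1=a[slow] dup, fast++
slow=1 fast=3: a[fast]=5≠a[slow]=1 write a[2]=5, slow++,fast++
slow=2 fast=4: a[fast]=9≠a[slow]=5 write a[3]=9, slow++,fast++
slow=3 fast=5: a[fast]=9=a[slow] dup, fast++
slow=3 fast=6: a[fast]=9=a[slow] dup, fast++
slow=3 fast=7: a[fast]=10≠a[slow]=9 write a[4]=10, slow++,fast++
slow=4 fast=8: a[fast]=10=a[slow] dup, fast++
slow=4 fast=9: a[fast]=11≠a[slow]=10 write a[5]=11, slow++,fast++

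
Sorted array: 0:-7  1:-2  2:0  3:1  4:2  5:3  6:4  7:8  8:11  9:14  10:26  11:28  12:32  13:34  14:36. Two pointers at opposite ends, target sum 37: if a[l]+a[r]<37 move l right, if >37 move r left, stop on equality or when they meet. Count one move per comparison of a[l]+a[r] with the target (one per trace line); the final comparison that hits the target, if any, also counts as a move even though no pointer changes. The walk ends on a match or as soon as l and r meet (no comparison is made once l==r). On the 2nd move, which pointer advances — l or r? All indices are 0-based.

l

[0,14] -7+36=29 <37 → l++
[1,14] -2+36=34 <37 → l++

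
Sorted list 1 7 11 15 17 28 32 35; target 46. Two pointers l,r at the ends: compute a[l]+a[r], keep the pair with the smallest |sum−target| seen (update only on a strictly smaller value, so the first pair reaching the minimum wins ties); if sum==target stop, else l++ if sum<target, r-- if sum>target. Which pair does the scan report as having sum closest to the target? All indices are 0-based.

pair (11, 35) with sum 46 (|Δ|=0)

l=0 r=7: 1+35=36 d=10 *, l++
l=1 r=7: 7+35=42 d=4 *, l++
l=2 r=7: 11+35=46 d=0 *, stop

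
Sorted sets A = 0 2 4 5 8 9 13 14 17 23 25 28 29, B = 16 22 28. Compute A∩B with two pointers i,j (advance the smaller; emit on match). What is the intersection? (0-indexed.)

intersection = [28]

[i=0,j=0] 0<16 → i++
[i=1,j=0] 2<16 → i++
[i=2,j=0] 4<16 → i++
[i=3,j=0] 5<16 → i++
[i=4,j=0] 8<16 → i++
[i=5,j=0] 9<16 → i++
[i=6,j=0] 13<16 → i++
[i=7,j=0] 14<16 → i++
[i=8,j=0] 17>16 → j++
[i=8,j=1] 17<22 → i++
[i=9,j=1] 23>22 → j++
[i=9,j=2] 23<28 → i++
[i=10,j=2] 25<28 → i++
[i=11,j=2] 28==28 emit → i++,j++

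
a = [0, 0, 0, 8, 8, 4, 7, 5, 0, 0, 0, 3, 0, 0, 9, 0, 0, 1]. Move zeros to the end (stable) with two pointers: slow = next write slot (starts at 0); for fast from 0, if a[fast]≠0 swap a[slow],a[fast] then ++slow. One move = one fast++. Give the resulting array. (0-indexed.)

(s=0,f=0) a[fast]=0 → fast++
(s=0,f=1) a[fast]=0 → fast++
(s=0,f=2) a[fast]=0 → fast++
(s=0,f=3) a[fast]=8≠0 swap→a[0]=8 → slow++,fast++
(s=1,f=4) a[fast]=8≠0 swap→a[1]=8 → slow++,fast++
(s=2,f=5) a[fast]=4≠0 swap→a[2]=4 → slow++,fast++
(s=3,f=6) a[fast]=7≠0 swap→a[3]=7 → slow++,fast++
(s=4,f=7) a[fast]=5≠0 swap→a[4]=5 → slow++,fast++
(s=5,f=8) a[fast]=0 → fast++
(s=5,f=9) a[fast]=0 → fast++
(s=5,f=10) a[fast]=0 → fast++
(s=5,f=11) a[fast]=3≠0 swap→a[5]=3 → slow++,fast++
(s=6,f=12) a[fast]=0 → fast++
(s=6,f=13) a[fast]=0 → fast++
(s=6,f=14) a[fast]=9≠0 swap→a[6]=9 → slow++,fast++
(s=7,f=15) a[fast]=0 → fast++
(s=7,f=16) a[fast]=0 → fast++
(s=7,f=17) a[fast]=1≠0 swap→a[7]=1 → slow++,fast++

[8, 8, 4, 7, 5, 3, 9, 1, 0, 0, 0, 0, 0, 0, 0, 0, 0, 0]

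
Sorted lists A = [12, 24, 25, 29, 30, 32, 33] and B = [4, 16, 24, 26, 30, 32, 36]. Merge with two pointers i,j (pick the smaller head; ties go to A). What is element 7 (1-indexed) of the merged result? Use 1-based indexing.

merged[7] = 26

[i=1,j=1] A[i]=12>B[j]=4 take 4 → j++
[i=1,j=2] A[i]=12<=B[j]=16 take 12 → i++
[i=2,j=2] A[i]=24>B[j]=16 take 16 → j++
[i=2,j=3] A[i]=24<=B[j]=24 take 24 → i++
[i=3,j=3] A[i]=25>B[j]=24 take 24 → j++
[i=3,j=4] A[i]=25<=B[j]=26 take 25 → i++
[i=4,j=4] A[i]=29>B[j]=26 take 26 → j++
[i=4,j=5] A[i]=29<=B[j]=30 take 29 → i++
[i=5,j=5] A[i]=30<=B[j]=30 take 30 → i++
[i=6,j=5] A[i]=32>B[j]=30 take 30 → j++
[i=6,j=6] A[i]=32<=B[j]=32 take 32 → i++
[i=7,j=6] A[i]=33>B[j]=32 take 32 → j++
[i=7,j=7] A[i]=33<=B[j]=36 take 33 → i++
[i=8,j=7] A done, take B[j]=36 → j++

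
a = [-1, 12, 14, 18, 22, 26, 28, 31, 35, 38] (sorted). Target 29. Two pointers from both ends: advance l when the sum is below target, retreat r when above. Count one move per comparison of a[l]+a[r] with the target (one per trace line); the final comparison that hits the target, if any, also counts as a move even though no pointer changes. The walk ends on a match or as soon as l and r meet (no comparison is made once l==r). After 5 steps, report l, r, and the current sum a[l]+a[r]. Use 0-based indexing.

l=1, r=5, sum=38

l=0 r=9: -1+38=37 >29, r--
l=0 r=8: -1+35=34 >29, r--
l=0 r=7: -1+31=30 >29, r--
l=0 r=6: -1+28=27 <29, l++
l=1 r=6: 12+28=40 >29, r--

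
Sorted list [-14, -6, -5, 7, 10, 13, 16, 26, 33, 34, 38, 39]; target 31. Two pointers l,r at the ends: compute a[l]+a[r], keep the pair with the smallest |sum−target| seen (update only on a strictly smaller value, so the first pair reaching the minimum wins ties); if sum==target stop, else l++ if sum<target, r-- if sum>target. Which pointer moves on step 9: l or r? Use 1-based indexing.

[1,12] -14+39=25 d=6 * → l++
[2,12] -6+39=33 d=2 * → r--
[2,11] -6+38=32 d=1 * → r--
[2,10] -6+34=28 d=3 → l++
[3,10] -5+34=29 d=2 → l++
[4,10] 7+34=41 d=10 → r--
[4,9] 7+33=40 d=9 → r--
[4,8] 7+26=33 d=2 → r--
[4,7] 7+16=23 d=8 → l++

l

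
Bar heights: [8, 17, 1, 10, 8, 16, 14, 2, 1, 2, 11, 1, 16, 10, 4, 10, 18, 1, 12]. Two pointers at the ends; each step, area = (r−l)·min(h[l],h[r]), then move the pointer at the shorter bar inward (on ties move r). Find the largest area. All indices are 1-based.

max area = 255

[1,19] min(8,12)*18=144 best=144 * → l++
[2,19] min(17,12)*17=204 best=204 * → r--
[2,18] min(17,1)*16=16 best=204 → r--
[2,17] min(17,18)*15=255 best=255 * → l++
[3,17] min(1,18)*14=14 best=255 → l++
[4,17] min(10,18)*13=130 best=255 → l++
[5,17] min(8,18)*12=96 best=255 → l++
[6,17] min(16,18)*11=176 best=255 → l++
[7,17] min(14,18)*10=140 best=255 → l++
[8,17] min(2,18)*9=18 best=255 → l++
[9,17] min(1,18)*8=8 best=255 → l++
[10,17] min(2,18)*7=14 best=255 → l++
[11,17] min(11,18)*6=66 best=255 → l++
[12,17] min(1,18)*5=5 best=255 → l++
[13,17] min(16,18)*4=64 best=255 → l++
[14,17] min(10,18)*3=30 best=255 → l++
[15,17] min(4,18)*2=8 best=255 → l++
[16,17] min(10,18)*1=10 best=255 → l++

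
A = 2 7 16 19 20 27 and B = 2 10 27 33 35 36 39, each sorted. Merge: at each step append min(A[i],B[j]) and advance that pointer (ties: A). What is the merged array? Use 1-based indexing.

[i=1,j=1] A[i]=2<=B[j]=2 take 2 → i++
[i=2,j=1] A[i]=7>B[j]=2 take 2 → j++
[i=2,j=2] A[i]=7<=B[j]=10 take 7 → i++
[i=3,j=2] A[i]=16>B[j]=10 take 10 → j++
[i=3,j=3] A[i]=16<=B[j]=27 take 16 → i++
[i=4,j=3] A[i]=19<=B[j]=27 take 19 → i++
[i=5,j=3] A[i]=20<=B[j]=27 take 20 → i++
[i=6,j=3] A[i]=27<=B[j]=27 take 27 → i++
[i=7,j=3] A done, take B[j]=27 → j++
[i=7,j=4] A done, take B[j]=33 → j++
[i=7,j=5] A done, take B[j]=35 → j++
[i=7,j=6] A done, take B[j]=36 → j++
[i=7,j=7] A done, take B[j]=39 → j++

[2, 2, 7, 10, 16, 19, 20, 27, 27, 33, 35, 36, 39]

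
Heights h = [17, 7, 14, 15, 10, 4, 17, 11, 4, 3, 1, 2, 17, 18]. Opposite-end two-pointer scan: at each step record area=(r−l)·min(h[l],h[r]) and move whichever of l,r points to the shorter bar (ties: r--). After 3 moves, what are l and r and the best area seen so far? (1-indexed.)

l=4, r=14, best area=221

l=1 r=14: min(17,18)*13=221 best=221 *, l++
l=2 r=14: min(7,18)*12=84 best=221, l++
l=3 r=14: min(14,18)*11=154 best=221, l++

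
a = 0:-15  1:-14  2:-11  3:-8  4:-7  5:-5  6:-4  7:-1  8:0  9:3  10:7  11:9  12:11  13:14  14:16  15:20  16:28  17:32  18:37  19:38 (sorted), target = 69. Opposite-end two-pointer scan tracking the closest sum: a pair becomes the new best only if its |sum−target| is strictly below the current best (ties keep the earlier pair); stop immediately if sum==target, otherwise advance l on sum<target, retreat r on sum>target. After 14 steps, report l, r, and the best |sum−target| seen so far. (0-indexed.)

l=0 r=19: -15+38=23 d=46 *, l++
l=1 r=19: -14+38=24 d=45 *, l++
l=2 r=19: -11+38=27 d=42 *, l++
l=3 r=19: -8+38=30 d=39 *, l++
l=4 r=19: -7+38=31 d=38 *, l++
l=5 r=19: -5+38=33 d=36 *, l++
l=6 r=19: -4+38=34 d=35 *, l++
l=7 r=19: -1+38=37 d=32 *, l++
l=8 r=19: 0+38=38 d=31 *, l++
l=9 r=19: 3+38=41 d=28 *, l++
l=10 r=19: 7+38=45 d=24 *, l++
l=11 r=19: 9+38=47 d=22 *, l++
l=12 r=19: 11+38=49 d=20 *, l++
l=13 r=19: 14+38=52 d=17 *, l++

l=14, r=19, best |Δ|=17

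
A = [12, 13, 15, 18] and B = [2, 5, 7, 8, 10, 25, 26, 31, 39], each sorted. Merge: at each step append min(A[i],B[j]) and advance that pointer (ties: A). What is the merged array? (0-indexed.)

[2, 5, 7, 8, 10, 12, 13, 15, 18, 25, 26, 31, 39]

[i=0,j=0] A[i]=12>B[j]=2 take 2 → j++
[i=0,j=1] A[i]=12>B[j]=5 take 5 → j++
[i=0,j=2] A[i]=12>B[j]=7 take 7 → j++
[i=0,j=3] A[i]=12>B[j]=8 take 8 → j++
[i=0,j=4] A[i]=12>B[j]=10 take 10 → j++
[i=0,j=5] A[i]=12<=B[j]=25 take 12 → i++
[i=1,j=5] A[i]=13<=B[j]=25 take 13 → i++
[i=2,j=5] A[i]=15<=B[j]=25 take 15 → i++
[i=3,j=5] A[i]=18<=B[j]=25 take 18 → i++
[i=4,j=5] A done, take B[j]=25 → j++
[i=4,j=6] A done, take B[j]=26 → j++
[i=4,j=7] A done, take B[j]=31 → j++
[i=4,j=8] A done, take B[j]=39 → j++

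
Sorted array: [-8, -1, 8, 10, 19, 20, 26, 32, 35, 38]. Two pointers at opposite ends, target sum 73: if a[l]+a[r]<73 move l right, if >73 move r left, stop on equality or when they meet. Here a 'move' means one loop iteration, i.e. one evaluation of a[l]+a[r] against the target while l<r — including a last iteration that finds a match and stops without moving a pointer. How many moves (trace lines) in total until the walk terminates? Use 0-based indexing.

9 moves

l=0 r=9: -8+38=30 <73, l++
l=1 r=9: -1+38=37 <73, l++
l=2 r=9: 8+38=46 <73, l++
l=3 r=9: 10+38=48 <73, l++
l=4 r=9: 19+38=57 <73, l++
l=5 r=9: 20+38=58 <73, l++
l=6 r=9: 26+38=64 <73, l++
l=7 r=9: 32+38=70 <73, l++
l=8 r=9: 35+38=73, found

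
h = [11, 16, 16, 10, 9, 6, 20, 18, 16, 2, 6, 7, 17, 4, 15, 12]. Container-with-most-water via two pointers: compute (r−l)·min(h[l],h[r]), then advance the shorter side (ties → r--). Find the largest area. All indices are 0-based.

[0,15] min(11,12)*15=165 best=165 * → l++
[1,15] min(16,12)*14=168 best=168 * → r--
[1,14] min(16,15)*13=195 best=195 * → r--
[1,13] min(16,4)*12=48 best=195 → r--
[1,12] min(16,17)*11=176 best=195 → l++
[2,12] min(16,17)*10=160 best=195 → l++
[3,12] min(10,17)*9=90 best=195 → l++
[4,12] min(9,17)*8=72 best=195 → l++
[5,12] min(6,17)*7=42 best=195 → l++
[6,12] min(20,17)*6=102 best=195 → r--
[6,11] min(20,7)*5=35 best=195 → r--
[6,10] min(20,6)*4=24 best=195 → r--
[6,9] min(20,2)*3=6 best=195 → r--
[6,8] min(20,16)*2=32 best=195 → r--
[6,7] min(20,18)*1=18 best=195 → r--

max area = 195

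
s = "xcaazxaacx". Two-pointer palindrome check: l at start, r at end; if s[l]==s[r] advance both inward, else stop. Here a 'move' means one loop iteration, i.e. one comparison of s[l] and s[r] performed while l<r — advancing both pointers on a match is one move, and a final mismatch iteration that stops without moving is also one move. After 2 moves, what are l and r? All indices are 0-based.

[0,9] 'x'=='x' → l++,r--
[1,8] 'c'=='c' → l++,r--

l=2, r=7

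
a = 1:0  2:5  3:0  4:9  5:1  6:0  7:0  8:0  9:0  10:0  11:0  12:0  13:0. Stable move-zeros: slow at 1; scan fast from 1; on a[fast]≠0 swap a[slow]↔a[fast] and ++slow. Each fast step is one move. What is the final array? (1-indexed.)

(s=1,f=1) a[fast]=0 → fast++
(s=1,f=2) a[fast]=5≠0 swap→a[1]=5 → slow++,fast++
(s=2,f=3) a[fast]=0 → fast++
(s=2,f=4) a[fast]=9≠0 swap→a[2]=9 → slow++,fast++
(s=3,f=5) a[fast]=1≠0 swap→a[3]=1 → slow++,fast++
(s=4,f=6) a[fast]=0 → fast++
(s=4,f=7) a[fast]=0 → fast++
(s=4,f=8) a[fast]=0 → fast++
(s=4,f=9) a[fast]=0 → fast++
(s=4,f=10) a[fast]=0 → fast++
(s=4,f=11) a[fast]=0 → fast++
(s=4,f=12) a[fast]=0 → fast++
(s=4,f=13) a[fast]=0 → fast++

[5, 9, 1, 0, 0, 0, 0, 0, 0, 0, 0, 0, 0]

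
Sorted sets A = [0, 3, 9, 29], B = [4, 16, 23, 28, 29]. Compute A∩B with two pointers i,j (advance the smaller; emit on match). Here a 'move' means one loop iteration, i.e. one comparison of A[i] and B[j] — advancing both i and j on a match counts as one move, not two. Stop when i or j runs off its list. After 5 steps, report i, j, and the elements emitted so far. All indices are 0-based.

i=0 j=0: 0<4, i++
i=1 j=0: 3<4, i++
i=2 j=0: 9>4, j++
i=2 j=1: 9<16, i++
i=3 j=1: 29>16, j++

i=3, j=2, emitted=[]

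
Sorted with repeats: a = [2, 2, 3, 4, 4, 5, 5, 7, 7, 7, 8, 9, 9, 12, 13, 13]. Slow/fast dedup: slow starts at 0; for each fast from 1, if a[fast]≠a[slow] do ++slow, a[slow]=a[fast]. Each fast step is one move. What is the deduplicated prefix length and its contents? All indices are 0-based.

slow=0 fast=1: a[fast]=2=a[slow] dup, fast++
slow=0 fast=2: a[fast]=3≠a[slow]=2 write a[1]=3, slow++,fast++
slow=1 fast=3: a[fast]=4≠a[slow]=3 write a[2]=4, slow++,fast++
slow=2 fast=4: a[fast]=4=a[slow] dup, fast++
slow=2 fast=5: a[fast]=5≠a[slow]=4 write a[3]=5, slow++,fast++
slow=3 fast=6: a[fast]=5=a[slow] dup, fast++
slow=3 fast=7: a[fast]=7≠a[slow]=5 write a[4]=7, slow++,fast++
slow=4 fast=8: a[fast]=7=a[slow] dup, fast++
slow=4 fast=9: a[fast]=7=a[slow] dup, fast++
slow=4 fast=10: a[fast]=8≠a[slow]=7 write a[5]=8, slow++,fast++
slow=5 fast=11: a[fast]=9≠a[slow]=8 write a[6]=9, slow++,fast++
slow=6 fast=12: a[fast]=9=a[slow] dup, fast++
slow=6 fast=13: a[fast]=12≠a[slow]=9 write a[7]=12, slow++,fast++
slow=7 fast=14: a[fast]=13≠a[slow]=12 write a[8]=13, slow++,fast++
slow=8 fast=15: a[fast]=13=a[slow] dup, fast++

length 9; prefix = [2, 3, 4, 5, 7, 8, 9, 12, 13]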